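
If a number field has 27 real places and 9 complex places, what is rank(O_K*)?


By Dirichlet's unit theorem:
rank = r1 + r2 - 1
= 27 + 9 - 1
= 35

35


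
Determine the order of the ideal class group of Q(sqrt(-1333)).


K = Q(sqrt(-1333)). d mod 4 = 3, so D = disc(K) = 4d = -5332
h(K) equals the number of primitive reduced positive-definite forms (a, b, c) = a*x^2 + b*x*y + c*y^2 with b^2 - 4ac = D,
where reduced means |b| <= a <= c, with b >= 0 whenever |b| = a or a = c, and primitive means gcd(a, b, c) = 1.
Reduced forces 3a^2 <= |D| = 5332, so 1 <= a <= 42; b must have the parity of D, and c = (b^2 - D)/(4a) must be an integer >= a.
Enumerate a = 1..42, b in [-a, a]:
  a=1: (1, 0, 1333)  [1]
  a=2: (2, 2, 667)  [1]
  a=3..6: none
  a=7: (7, -4, 191), (7, 4, 191)  [2]
  a=8..10: none
  a=11: (11, -6, 122), (11, 6, 122)  [2]
  a=12..13: none
  a=14: (14, -10, 97), (14, 10, 97)  [2]
  a=15..18: none
  a=19: (19, -8, 71), (19, 8, 71)  [2]
  a=20..21: none
  a=22: (22, -6, 61), (22, 6, 61)  [2]
  a=23: (23, -2, 58), (23, 2, 58)  [2]
  a=24..28: none
  a=29: (29, -2, 46), (29, 2, 46)  [2]
  a=30: none
  a=31: (31, 0, 43)  [1]
  a=32..36: none
  a=37: (37, 12, 37)  [1]
  a=38: (38, -30, 41), (38, 30, 41)  [2]
  a=39..42: none
Total reduced forms: 1 + 1 + 2 + 2 + 2 + 2 + 2 + 2 + 2 + 1 + 1 + 2 = 20
h = 20

20


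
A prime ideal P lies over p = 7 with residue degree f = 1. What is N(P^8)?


N(P^a) = p^(a*f)
= 7^(8*1)
= 7^8
= 5764801

5764801


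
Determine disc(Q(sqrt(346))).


For K = Q(sqrt(d)) with d squarefree: disc(K) = d if d = 1 mod 4, and disc(K) = 4d if d = 2 or 3 mod 4.
Here d = 346, and d mod 4 = 2.
d = 2 mod 4, not 1 (O_K = Z[sqrt(d)]), so disc(K) = 4d = 4 * (346) = 1384

1384


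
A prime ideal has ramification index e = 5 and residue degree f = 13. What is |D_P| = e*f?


|D_P| = e * f
= 5 * 13
= 65

65


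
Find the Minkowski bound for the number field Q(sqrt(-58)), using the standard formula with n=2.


d = -58, d mod 4 = 2, so disc(K) = 4d = -232; |disc(K)| = 232
Imaginary quadratic field, so n = 2, s = r2 = 1, r1 = 0
M = (n!/n^n) * (4/pi)^s * sqrt(|disc(K)|) = (2!/2^2) * (4/pi)^1 * sqrt(232)
= 0.5 * 1.273240 * 15.231546
= 9.6967

9.6967


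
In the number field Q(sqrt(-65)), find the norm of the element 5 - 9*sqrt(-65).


N(a + b*sqrt(d)) = a^2 - d*b^2
= (5)^2 - (-65)*(-9)^2
= 25 + 5265
= 5290

5290


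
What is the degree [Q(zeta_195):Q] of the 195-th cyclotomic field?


The degree equals Euler's totient phi(195).
195 = 3 * 5 * 13
phi(195) = 96

96


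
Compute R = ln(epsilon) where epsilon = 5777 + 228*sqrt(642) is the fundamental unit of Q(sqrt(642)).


epsilon = 5777 + 228*sqrt(642)
= 11553.9999
R = ln(11553.9999)
= 9.3548

9.3548


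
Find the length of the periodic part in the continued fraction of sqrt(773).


Run the CF algorithm for sqrt(773).
a_0 = floor(sqrt(773)) = 27; set m_0=0, q_0=1.
Recurrence: m' = q*a - m,  q' = (d - m'^2)/q,  a' = floor((a_0 + m')/q').
  step 1: m=27, q=44, a=1
  step 2: m=17, q=11, a=4
  step 3: m=27, q=4, a=13
  step 4: m=25, q=37, a=1
  step 5: m=12, q=17, a=2
  step 6: m=22, q=17, a=2
  step 7: m=12, q=37, a=1
  step 8: m=25, q=4, a=13
  step 9: m=27, q=11, a=4
  step 10: m=17, q=44, a=1
  step 11: m=27, q=1, a=54
a_11 = 2*a_0 = 54, so the period closes here.
sqrt(773) = [27; 1, 4, 13, 1, 2, 2, 1, 13, 4, 1, 54]
Period length = 11

11


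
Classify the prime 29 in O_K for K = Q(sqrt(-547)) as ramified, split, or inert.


K = Q(sqrt(-547)). Since d mod 4 = 1, disc(K) = -547.
Check p | disc: -547 mod 29 = 4.
p does not divide disc. Compute Legendre symbol (d/p):
4^((29-1)/2) mod 29 = 1
(d/p) = 1, so p splits: (p) = P*P' with e=1, f=1, g=2.
Therefore p is split.

split


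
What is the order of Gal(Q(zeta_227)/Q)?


|Gal(Q(zeta_227)/Q)| = phi(227)
= 226

226


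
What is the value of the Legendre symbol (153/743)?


p = 743 is prime, so compute (153/743) with the reciprocity algorithm (Jacobi-symbol steps: pull out 2s via (2/n), flip via reciprocity, reduce):
  reciprocity: (153/743) -> +(743/153)
  reduce: (131/153)
  reciprocity: (131/153) -> +(153/131)
  reduce: (22/131)
  pull out 2: (2/131) = -1  (since 131 mod 8 = 3)
  reciprocity: (11/131) -> -(131/11)
  reduce: (10/11)
  pull out 2: (2/11) = -1  (since 11 mod 8 = 3)
  reciprocity: (5/11) -> +(11/5)
  reduce: (1/5)
  (1/5) = 1
Product of signs = -1
(153/743) = -1

-1


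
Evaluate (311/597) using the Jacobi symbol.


Compute (311/597) via quadratic reciprocity:
  reciprocity: (311/597) -> +(597/311)
  reduce: (286/311)
  pull out 2: (2/311) = +1  (since 311 mod 8 = 7)
  reciprocity: (143/311) -> -(311/143)
  reduce: (25/143)
  reciprocity: (25/143) -> +(143/25)
  reduce: (18/25)
  pull out 2: (2/25) = +1  (since 25 mod 8 = 1)
  reciprocity: (9/25) -> +(25/9)
  reduce: (7/9)
  reciprocity: (7/9) -> +(9/7)
  reduce: (2/7)
  pull out 2: (2/7) = +1  (since 7 mod 8 = 7)
  (1/7) = 1
Product of signs = -1

-1


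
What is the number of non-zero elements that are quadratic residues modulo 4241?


For prime p, the number of non-zero quadratic residues is (p-1)/2.
= (4241-1)/2
= 2120

2120


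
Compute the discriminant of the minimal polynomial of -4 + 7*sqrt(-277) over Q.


The element -4 + 7*sqrt(-277) has minimal polynomial:
x^2 + 8*x + 13589
Discriminant = (8)^2 - 4*(13589)
= 64 - 54356
= -54292

-54292


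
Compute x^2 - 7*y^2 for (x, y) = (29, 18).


x^2 - d*y^2
= 29^2 - 7*18^2
= 841 - 2268
= -1427

-1427


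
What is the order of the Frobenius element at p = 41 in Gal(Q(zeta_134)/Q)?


The Frobenius at p in Gal(Q(zeta_n)/Q) = (Z/nZ)* is the class of p, so its order is ord_134(41), the smallest k >= 1 with 41^k = 1 mod 134.
n = 134 = 2 * 67, phi(134) = 66; the order divides phi(n).
Divisors of 66: 1, 2, 3, 6, 11, 22, 33, 66
Repeated squaring mod 134: 41^1 = 41, 41^2 = 73, 41^4 = 103, 41^8 = 23, 41^16 = 127, 41^32 = 49, 41^64 = 123
Test divisors in increasing order:
  k=1: 41^1 = 41 mod 134
  k=2: 41^2 = 73 mod 134
  k=3: 41^3 = 73 * 41 = 45 mod 134
  k=6: 41^6 = 103 * 73 = 15 mod 134
  k=11: 41^11 = 23 * 73 * 41 = 97 mod 134
  k=22: 41^22 = 127 * 103 * 73 = 29 mod 134
  k=33: 41^33 = 49 * 41 = 133 mod 134
  k=66: 41^66 = 123 * 73 = 1 mod 134  <- first divisor giving 1
Order = 66

66


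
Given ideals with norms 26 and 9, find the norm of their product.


N(IJ) = N(I) * N(J)
= 26 * 9
= 234

234


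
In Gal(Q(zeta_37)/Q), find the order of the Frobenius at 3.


The Frobenius at p in Gal(Q(zeta_n)/Q) = (Z/nZ)* is the class of p, so its order is ord_37(3), the smallest k >= 1 with 3^k = 1 mod 37.
n = 37 = 37, phi(37) = 36; the order divides phi(n).
Divisors of 36: 1, 2, 3, 4, 6, 9, 12, 18, 36
Repeated squaring mod 37: 3^1 = 3, 3^2 = 9, 3^4 = 7, 3^8 = 12, 3^16 = 33, 3^32 = 16
Test divisors in increasing order:
  k=1: 3^1 = 3 mod 37
  k=2: 3^2 = 9 mod 37
  k=3: 3^3 = 9 * 3 = 27 mod 37
  k=4: 3^4 = 7 mod 37
  k=6: 3^6 = 7 * 9 = 26 mod 37
  k=9: 3^9 = 12 * 3 = 36 mod 37
  k=12: 3^12 = 12 * 7 = 10 mod 37
  k=18: 3^18 = 33 * 9 = 1 mod 37  <- first divisor giving 1
Order = 18

18


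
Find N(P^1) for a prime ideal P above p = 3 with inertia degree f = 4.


N(P^a) = p^(a*f)
= 3^(1*4)
= 3^4
= 81

81


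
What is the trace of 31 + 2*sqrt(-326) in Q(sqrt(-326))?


Tr(a + b*sqrt(d)) = (a + b*sqrt(d)) + (a - b*sqrt(d)) = 2a
= 2 * (31)
= 62

62


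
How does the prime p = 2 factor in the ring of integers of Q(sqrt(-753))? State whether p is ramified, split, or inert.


K = Q(sqrt(-753)). Since d mod 4 = 3, disc(K) = -3012.
Check p | disc: -3012 mod 2 = 0.
p divides disc, so p ramifies: (p) = P^2 with e=2, f=1, g=1.
Therefore p is ramified.

ramified


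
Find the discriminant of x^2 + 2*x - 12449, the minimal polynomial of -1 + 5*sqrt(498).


The element -1 + 5*sqrt(498) has minimal polynomial:
x^2 + 2*x - 12449
Discriminant = (2)^2 - 4*(-12449)
= 4 + 49796
= 49800

49800


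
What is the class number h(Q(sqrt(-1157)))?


K = Q(sqrt(-1157)). d mod 4 = 3, so D = disc(K) = 4d = -4628
h(K) equals the number of primitive reduced positive-definite forms (a, b, c) = a*x^2 + b*x*y + c*y^2 with b^2 - 4ac = D,
where reduced means |b| <= a <= c, with b >= 0 whenever |b| = a or a = c, and primitive means gcd(a, b, c) = 1.
Reduced forces 3a^2 <= |D| = 4628, so 1 <= a <= 39; b must have the parity of D, and c = (b^2 - D)/(4a) must be an integer >= a.
Enumerate a = 1..39, b in [-a, a]:
  a=1: (1, 0, 1157)  [1]
  a=2: (2, 2, 579)  [1]
  a=3: (3, -2, 386), (3, 2, 386)  [2]
  a=4..5: none
  a=6: (6, -2, 193), (6, 2, 193)  [2]
  a=7..8: none
  a=9: (9, -4, 129), (9, 4, 129)  [2]
  a=10: none
  a=11: (11, -6, 106), (11, 6, 106)  [2]
  a=12: none
  a=13: (13, 0, 89)  [1]
  a=14..16: none
  a=17: (17, -8, 69), (17, 8, 69)  [2]
  a=18: (18, -14, 67), (18, 14, 67)  [2]
  a=19..21: none
  a=22: (22, -6, 53), (22, 6, 53)  [2]
  a=23: (23, -8, 51), (23, 8, 51)  [2]
  a=24..25: none
  a=26: (26, 26, 51)  [1]
  a=27: (27, -4, 43), (27, 4, 43)  [2]
  a=28..32: none
  a=33: (33, -28, 41), (33, -16, 37), (33, 16, 37), (33, 28, 41)  [4]
  a=34: (34, -26, 39), (34, 26, 39)  [2]
  a=35..39: none
Total reduced forms: 1 + 1 + 2 + 2 + 2 + 2 + 1 + 2 + 2 + 2 + 2 + 1 + 2 + 4 + 2 = 28
h = 28

28


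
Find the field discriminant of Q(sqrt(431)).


For K = Q(sqrt(d)) with d squarefree: disc(K) = d if d = 1 mod 4, and disc(K) = 4d if d = 2 or 3 mod 4.
Here d = 431, and d mod 4 = 3.
d = 3 mod 4, not 1 (O_K = Z[sqrt(d)]), so disc(K) = 4d = 4 * (431) = 1724

1724


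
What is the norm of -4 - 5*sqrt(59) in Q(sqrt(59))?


N(a + b*sqrt(d)) = a^2 - d*b^2
= (-4)^2 - (59)*(-5)^2
= 16 - 1475
= -1459

-1459


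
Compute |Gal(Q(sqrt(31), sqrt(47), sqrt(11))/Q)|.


The 3 square roots of distinct primes are multiplicatively independent over Q,
so [K:Q] = 2^3 and Gal(K/Q) is isomorphic to (Z/2Z)^3.
|Gal| = 2^3 = 8

8


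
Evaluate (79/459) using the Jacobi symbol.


Compute (79/459) via quadratic reciprocity:
  reciprocity: (79/459) -> -(459/79)
  reduce: (64/79)
  pull out 2: (2/79) = +1  (since 79 mod 8 = 7)
  pull out 2: (2/79) = +1  (since 79 mod 8 = 7)
  pull out 2: (2/79) = +1  (since 79 mod 8 = 7)
  pull out 2: (2/79) = +1  (since 79 mod 8 = 7)
  pull out 2: (2/79) = +1  (since 79 mod 8 = 7)
  pull out 2: (2/79) = +1  (since 79 mod 8 = 7)
  (1/79) = 1
Product of signs = -1

-1


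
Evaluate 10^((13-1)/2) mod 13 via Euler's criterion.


p = 13 is prime and the exponent is (p-1)/2 = 6, so by Euler's criterion 10^6 = (10/13) = +1 or -1 mod 13.
Compute by square-and-multiply:
  6 = 4 + 2 (binary 110)
  Repeated squaring mod 13: 10^1 = 10, 10^2 = 9, 10^4 = 3
  10^6 = 10^4 * 10^2 = 3 * 9 mod 13
    3 * 9 = 27 = 1 mod 13
  10^6 = 1 mod 13
Result 1: 10 is a quadratic residue mod 13.
10^6 mod 13 = 1

1


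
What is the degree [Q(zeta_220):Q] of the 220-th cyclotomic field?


The degree equals Euler's totient phi(220).
220 = 2^2 * 5 * 11
phi(220) = 80

80


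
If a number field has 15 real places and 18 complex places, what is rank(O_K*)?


By Dirichlet's unit theorem:
rank = r1 + r2 - 1
= 15 + 18 - 1
= 32

32


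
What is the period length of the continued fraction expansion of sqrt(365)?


Run the CF algorithm for sqrt(365).
a_0 = floor(sqrt(365)) = 19; set m_0=0, q_0=1.
Recurrence: m' = q*a - m,  q' = (d - m'^2)/q,  a' = floor((a_0 + m')/q').
  step 1: m=19, q=4, a=9
  step 2: m=17, q=19, a=1
  step 3: m=2, q=19, a=1
  step 4: m=17, q=4, a=9
  step 5: m=19, q=1, a=38
a_5 = 2*a_0 = 38, so the period closes here.
sqrt(365) = [19; 9, 1, 1, 9, 38]
Period length = 5

5


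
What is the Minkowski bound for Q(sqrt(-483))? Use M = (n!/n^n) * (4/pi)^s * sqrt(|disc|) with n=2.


d = -483, d mod 4 = 1, so disc(K) = d = -483; |disc(K)| = 483
Imaginary quadratic field, so n = 2, s = r2 = 1, r1 = 0
M = (n!/n^n) * (4/pi)^s * sqrt(|disc(K)|) = (2!/2^2) * (4/pi)^1 * sqrt(483)
= 0.5 * 1.273240 * 21.977261
= 13.9912

13.9912


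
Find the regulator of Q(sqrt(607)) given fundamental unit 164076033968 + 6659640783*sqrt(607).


epsilon = 164076033968 + 6659640783*sqrt(607)
= 3.2815e+11
R = ln(3.2815e+11)
= 26.5167

26.5167


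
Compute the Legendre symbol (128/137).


p = 137 is prime, so compute (128/137) with the reciprocity algorithm (Jacobi-symbol steps: pull out 2s via (2/n), flip via reciprocity, reduce):
  pull out 2: (2/137) = +1  (since 137 mod 8 = 1)
  pull out 2: (2/137) = +1  (since 137 mod 8 = 1)
  pull out 2: (2/137) = +1  (since 137 mod 8 = 1)
  pull out 2: (2/137) = +1  (since 137 mod 8 = 1)
  pull out 2: (2/137) = +1  (since 137 mod 8 = 1)
  pull out 2: (2/137) = +1  (since 137 mod 8 = 1)
  pull out 2: (2/137) = +1  (since 137 mod 8 = 1)
  (1/137) = 1
Product of signs = 1
(128/137) = 1

1


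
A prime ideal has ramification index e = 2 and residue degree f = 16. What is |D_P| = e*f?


|D_P| = e * f
= 2 * 16
= 32

32


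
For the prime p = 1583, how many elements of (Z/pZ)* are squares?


For prime p, the number of non-zero quadratic residues is (p-1)/2.
= (1583-1)/2
= 791

791


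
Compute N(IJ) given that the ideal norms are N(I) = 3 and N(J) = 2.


N(IJ) = N(I) * N(J)
= 3 * 2
= 6

6


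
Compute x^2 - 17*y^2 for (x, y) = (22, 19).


x^2 - d*y^2
= 22^2 - 17*19^2
= 484 - 6137
= -5653

-5653


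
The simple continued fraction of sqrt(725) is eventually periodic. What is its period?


Run the CF algorithm for sqrt(725).
a_0 = floor(sqrt(725)) = 26; set m_0=0, q_0=1.
Recurrence: m' = q*a - m,  q' = (d - m'^2)/q,  a' = floor((a_0 + m')/q').
  step 1: m=26, q=49, a=1
  step 2: m=23, q=4, a=12
  step 3: m=25, q=25, a=2
  step 4: m=25, q=4, a=12
  step 5: m=23, q=49, a=1
  step 6: m=26, q=1, a=52
a_6 = 2*a_0 = 52, so the period closes here.
sqrt(725) = [26; 1, 12, 2, 12, 1, 52]
Period length = 6

6


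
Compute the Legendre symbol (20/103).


p = 103 is prime, so compute (20/103) with the reciprocity algorithm (Jacobi-symbol steps: pull out 2s via (2/n), flip via reciprocity, reduce):
  pull out 2: (2/103) = +1  (since 103 mod 8 = 7)
  pull out 2: (2/103) = +1  (since 103 mod 8 = 7)
  reciprocity: (5/103) -> +(103/5)
  reduce: (3/5)
  reciprocity: (3/5) -> +(5/3)
  reduce: (2/3)
  pull out 2: (2/3) = -1  (since 3 mod 8 = 3)
  (1/3) = 1
Product of signs = -1
(20/103) = -1

-1


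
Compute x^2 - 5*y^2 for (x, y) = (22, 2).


x^2 - d*y^2
= 22^2 - 5*2^2
= 484 - 20
= 464

464


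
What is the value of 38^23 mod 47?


p = 47 is prime and the exponent is (p-1)/2 = 23, so by Euler's criterion 38^23 = (38/47) = +1 or -1 mod 47.
Compute by square-and-multiply:
  23 = 16 + 4 + 2 + 1 (binary 10111)
  Repeated squaring mod 47: 38^1 = 38, 38^2 = 34, 38^4 = 28, 38^8 = 32, 38^16 = 37
  38^23 = 38^16 * 38^4 * 38^2 * 38^1 = 37 * 28 * 34 * 38 mod 47
    37 * 28 = 1036 = 2 mod 47
    2 * 34 = 68 = 21 mod 47
    21 * 38 = 798 = 46 mod 47
  38^23 = 46 mod 47
Result 46 = p - 1 = -1 mod 47: 38 is a quadratic non-residue mod 47. As a residue in [0, p-1] the value is 46.
38^23 mod 47 = 46

46


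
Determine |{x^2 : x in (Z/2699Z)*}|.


For prime p, the number of non-zero quadratic residues is (p-1)/2.
= (2699-1)/2
= 1349

1349


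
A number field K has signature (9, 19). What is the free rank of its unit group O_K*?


By Dirichlet's unit theorem:
rank = r1 + r2 - 1
= 9 + 19 - 1
= 27

27


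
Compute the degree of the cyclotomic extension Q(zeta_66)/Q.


The degree equals Euler's totient phi(66).
66 = 2 * 3 * 11
phi(66) = 20

20


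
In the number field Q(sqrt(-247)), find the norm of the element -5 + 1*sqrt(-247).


N(a + b*sqrt(d)) = a^2 - d*b^2
= (-5)^2 - (-247)*(1)^2
= 25 + 247
= 272

272


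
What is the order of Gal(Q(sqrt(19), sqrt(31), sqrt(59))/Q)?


The 3 square roots of distinct primes are multiplicatively independent over Q,
so [K:Q] = 2^3 and Gal(K/Q) is isomorphic to (Z/2Z)^3.
|Gal| = 2^3 = 8

8


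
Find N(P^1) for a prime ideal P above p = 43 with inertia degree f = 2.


N(P^a) = p^(a*f)
= 43^(1*2)
= 43^2
= 1849

1849


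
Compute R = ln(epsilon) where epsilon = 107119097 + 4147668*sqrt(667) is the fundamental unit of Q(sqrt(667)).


epsilon = 107119097 + 4147668*sqrt(667)
= 2.1424e+08
R = ln(2.1424e+08)
= 19.1826

19.1826


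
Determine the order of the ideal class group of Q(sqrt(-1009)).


K = Q(sqrt(-1009)). d mod 4 = 3, so D = disc(K) = 4d = -4036
h(K) equals the number of primitive reduced positive-definite forms (a, b, c) = a*x^2 + b*x*y + c*y^2 with b^2 - 4ac = D,
where reduced means |b| <= a <= c, with b >= 0 whenever |b| = a or a = c, and primitive means gcd(a, b, c) = 1.
Reduced forces 3a^2 <= |D| = 4036, so 1 <= a <= 36; b must have the parity of D, and c = (b^2 - D)/(4a) must be an integer >= a.
Enumerate a = 1..36, b in [-a, a]:
  a=1: (1, 0, 1009)  [1]
  a=2: (2, 2, 505)  [1]
  a=3..4: none
  a=5: (5, -2, 202), (5, 2, 202)  [2]
  a=6..9: none
  a=10: (10, -2, 101), (10, 2, 101)  [2]
  a=11: (11, -10, 94), (11, 10, 94)  [2]
  a=12..18: none
  a=19: (19, -12, 55), (19, 12, 55)  [2]
  a=20..21: none
  a=22: (22, -10, 47), (22, 10, 47)  [2]
  a=23: (23, -14, 46), (23, 14, 46)  [2]
  a=24: none
  a=25: (25, -8, 41), (25, 8, 41)  [2]
  a=26..28: none
  a=29: (29, -16, 37), (29, 16, 37)  [2]
  a=30: none
  a=31: (31, -26, 38), (31, 26, 38)  [2]
  a=32..36: none
Total reduced forms: 1 + 1 + 2 + 2 + 2 + 2 + 2 + 2 + 2 + 2 + 2 = 20
h = 20

20


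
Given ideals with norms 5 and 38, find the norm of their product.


N(IJ) = N(I) * N(J)
= 5 * 38
= 190

190


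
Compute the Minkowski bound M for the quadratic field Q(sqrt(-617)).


d = -617, d mod 4 = 3, so disc(K) = 4d = -2468; |disc(K)| = 2468
Imaginary quadratic field, so n = 2, s = r2 = 1, r1 = 0
M = (n!/n^n) * (4/pi)^s * sqrt(|disc(K)|) = (2!/2^2) * (4/pi)^1 * sqrt(2468)
= 0.5 * 1.273240 * 49.678969
= 31.6266

31.6266


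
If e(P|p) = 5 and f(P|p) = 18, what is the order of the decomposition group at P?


|D_P| = e * f
= 5 * 18
= 90

90


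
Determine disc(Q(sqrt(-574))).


For K = Q(sqrt(d)) with d squarefree: disc(K) = d if d = 1 mod 4, and disc(K) = 4d if d = 2 or 3 mod 4.
Here d = -574, and d mod 4 = 2.
d = 2 mod 4, not 1 (O_K = Z[sqrt(d)]), so disc(K) = 4d = 4 * (-574) = -2296

-2296


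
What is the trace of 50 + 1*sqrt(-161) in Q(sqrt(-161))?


Tr(a + b*sqrt(d)) = (a + b*sqrt(d)) + (a - b*sqrt(d)) = 2a
= 2 * (50)
= 100

100


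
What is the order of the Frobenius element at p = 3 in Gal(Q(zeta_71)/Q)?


The Frobenius at p in Gal(Q(zeta_n)/Q) = (Z/nZ)* is the class of p, so its order is ord_71(3), the smallest k >= 1 with 3^k = 1 mod 71.
n = 71 = 71, phi(71) = 70; the order divides phi(n).
Divisors of 70: 1, 2, 5, 7, 10, 14, 35, 70
Repeated squaring mod 71: 3^1 = 3, 3^2 = 9, 3^4 = 10, 3^8 = 29, 3^16 = 60, 3^32 = 50, 3^64 = 15
Test divisors in increasing order:
  k=1: 3^1 = 3 mod 71
  k=2: 3^2 = 9 mod 71
  k=5: 3^5 = 10 * 3 = 30 mod 71
  k=7: 3^7 = 10 * 9 * 3 = 57 mod 71
  k=10: 3^10 = 29 * 9 = 48 mod 71
  k=14: 3^14 = 29 * 10 * 9 = 54 mod 71
  k=35: 3^35 = 50 * 9 * 3 = 1 mod 71  <- first divisor giving 1
Order = 35

35


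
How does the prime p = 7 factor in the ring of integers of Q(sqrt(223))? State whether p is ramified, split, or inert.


K = Q(sqrt(223)). Since d mod 4 = 3, disc(K) = 892.
Check p | disc: 892 mod 7 = 3.
p does not divide disc. Compute Legendre symbol (d/p):
6^((7-1)/2) mod 7 = -1
(d/p) = -1, so p is inert: (p) stays prime with e=1, f=2, g=1.
Therefore p is inert.

inert


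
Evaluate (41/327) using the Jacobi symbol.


Compute (41/327) via quadratic reciprocity:
  reciprocity: (41/327) -> +(327/41)
  reduce: (40/41)
  pull out 2: (2/41) = +1  (since 41 mod 8 = 1)
  pull out 2: (2/41) = +1  (since 41 mod 8 = 1)
  pull out 2: (2/41) = +1  (since 41 mod 8 = 1)
  reciprocity: (5/41) -> +(41/5)
  reduce: (1/5)
  (1/5) = 1
Product of signs = 1

1


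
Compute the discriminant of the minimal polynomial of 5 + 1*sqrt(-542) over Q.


The element 5 + 1*sqrt(-542) has minimal polynomial:
x^2 - 10*x + 567
Discriminant = (-10)^2 - 4*(567)
= 100 - 2268
= -2168

-2168


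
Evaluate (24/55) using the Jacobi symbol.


Compute (24/55) via quadratic reciprocity:
  pull out 2: (2/55) = +1  (since 55 mod 8 = 7)
  pull out 2: (2/55) = +1  (since 55 mod 8 = 7)
  pull out 2: (2/55) = +1  (since 55 mod 8 = 7)
  reciprocity: (3/55) -> -(55/3)
  reduce: (1/3)
  (1/3) = 1
Product of signs = -1

-1


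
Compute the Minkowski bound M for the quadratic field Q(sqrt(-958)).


d = -958, d mod 4 = 2, so disc(K) = 4d = -3832; |disc(K)| = 3832
Imaginary quadratic field, so n = 2, s = r2 = 1, r1 = 0
M = (n!/n^n) * (4/pi)^s * sqrt(|disc(K)|) = (2!/2^2) * (4/pi)^1 * sqrt(3832)
= 0.5 * 1.273240 * 61.903150
= 39.4088

39.4088


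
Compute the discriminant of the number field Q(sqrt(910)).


For K = Q(sqrt(d)) with d squarefree: disc(K) = d if d = 1 mod 4, and disc(K) = 4d if d = 2 or 3 mod 4.
Here d = 910, and d mod 4 = 2.
d = 2 mod 4, not 1 (O_K = Z[sqrt(d)]), so disc(K) = 4d = 4 * (910) = 3640

3640


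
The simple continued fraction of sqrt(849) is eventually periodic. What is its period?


Run the CF algorithm for sqrt(849).
a_0 = floor(sqrt(849)) = 29; set m_0=0, q_0=1.
Recurrence: m' = q*a - m,  q' = (d - m'^2)/q,  a' = floor((a_0 + m')/q').
  step 1: m=29, q=8, a=7
  step 2: m=27, q=15, a=3
  step 3: m=18, q=35, a=1
  step 4: m=17, q=16, a=2
  step 5: m=15, q=39, a=1
  step 6: m=24, q=7, a=7
  step 7: m=25, q=32, a=1
  step 8: m=7, q=25, a=1
  step 9: m=18, q=21, a=2
  step 10: m=24, q=13, a=4
  step 11: m=28, q=5, a=11
  step 12: m=27, q=24, a=2
  step 13: m=21, q=17, a=2
  step 14: m=13, q=40, a=1
  step 15: m=27, q=3, a=18
  step 16: m=27, q=40, a=1
  step 17: m=13, q=17, a=2
  step 18: m=21, q=24, a=2
  step 19: m=27, q=5, a=11
  step 20: m=28, q=13, a=4
  step 21: m=24, q=21, a=2
  step 22: m=18, q=25, a=1
  step 23: m=7, q=32, a=1
  step 24: m=25, q=7, a=7
  step 25: m=24, q=39, a=1
  step 26: m=15, q=16, a=2
  step 27: m=17, q=35, a=1
  step 28: m=18, q=15, a=3
  step 29: m=27, q=8, a=7
  step 30: m=29, q=1, a=58
a_30 = 2*a_0 = 58, so the period closes here.
sqrt(849) = [29; 7, 3, 1, 2, 1, 7, 1, 1, 2, 4, 11, 2, 2, 1, 18, 1, 2, 2, 11, 4, 2, 1, 1, 7, 1, 2, 1, 3, 7, 58]
Period length = 30

30


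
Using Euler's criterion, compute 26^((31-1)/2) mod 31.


p = 31 is prime and the exponent is (p-1)/2 = 15, so by Euler's criterion 26^15 = (26/31) = +1 or -1 mod 31.
Compute by square-and-multiply:
  15 = 8 + 4 + 2 + 1 (binary 1111)
  Repeated squaring mod 31: 26^1 = 26, 26^2 = 25, 26^4 = 5, 26^8 = 25
  26^15 = 26^8 * 26^4 * 26^2 * 26^1 = 25 * 5 * 25 * 26 mod 31
    25 * 5 = 125 = 1 mod 31
    1 * 25 = 25 = 25 mod 31
    25 * 26 = 650 = 30 mod 31
  26^15 = 30 mod 31
Result 30 = p - 1 = -1 mod 31: 26 is a quadratic non-residue mod 31. As a residue in [0, p-1] the value is 30.
26^15 mod 31 = 30

30


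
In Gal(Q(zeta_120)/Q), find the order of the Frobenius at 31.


The Frobenius at p in Gal(Q(zeta_n)/Q) = (Z/nZ)* is the class of p, so its order is ord_120(31), the smallest k >= 1 with 31^k = 1 mod 120.
n = 120 = 2^3 * 3 * 5, phi(120) = 32; the order divides phi(n).
Divisors of 32: 1, 2, 4, 8, 16, 32
Repeated squaring mod 120: 31^1 = 31, 31^2 = 1, 31^4 = 1, 31^8 = 1, 31^16 = 1, 31^32 = 1
Test divisors in increasing order:
  k=1: 31^1 = 31 mod 120
  k=2: 31^2 = 1 mod 120  <- first divisor giving 1
Order = 2

2


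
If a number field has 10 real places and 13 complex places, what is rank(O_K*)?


By Dirichlet's unit theorem:
rank = r1 + r2 - 1
= 10 + 13 - 1
= 22

22


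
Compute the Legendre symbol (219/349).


p = 349 is prime, so compute (219/349) with the reciprocity algorithm (Jacobi-symbol steps: pull out 2s via (2/n), flip via reciprocity, reduce):
  reciprocity: (219/349) -> +(349/219)
  reduce: (130/219)
  pull out 2: (2/219) = -1  (since 219 mod 8 = 3)
  reciprocity: (65/219) -> +(219/65)
  reduce: (24/65)
  pull out 2: (2/65) = +1  (since 65 mod 8 = 1)
  pull out 2: (2/65) = +1  (since 65 mod 8 = 1)
  pull out 2: (2/65) = +1  (since 65 mod 8 = 1)
  reciprocity: (3/65) -> +(65/3)
  reduce: (2/3)
  pull out 2: (2/3) = -1  (since 3 mod 8 = 3)
  (1/3) = 1
Product of signs = 1
(219/349) = 1

1


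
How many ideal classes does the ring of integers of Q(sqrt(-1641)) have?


K = Q(sqrt(-1641)). d mod 4 = 3, so D = disc(K) = 4d = -6564
h(K) equals the number of primitive reduced positive-definite forms (a, b, c) = a*x^2 + b*x*y + c*y^2 with b^2 - 4ac = D,
where reduced means |b| <= a <= c, with b >= 0 whenever |b| = a or a = c, and primitive means gcd(a, b, c) = 1.
Reduced forces 3a^2 <= |D| = 6564, so 1 <= a <= 46; b must have the parity of D, and c = (b^2 - D)/(4a) must be an integer >= a.
Enumerate a = 1..46, b in [-a, a]:
  a=1: (1, 0, 1641)  [1]
  a=2: (2, 2, 821)  [1]
  a=3: (3, 0, 547)  [1]
  a=4: none
  a=5: (5, -4, 329), (5, 4, 329)  [2]
  a=6: (6, 6, 275)  [1]
  a=7: (7, -4, 235), (7, 4, 235)  [2]
  a=8..9: none
  a=10: (10, -6, 165), (10, 6, 165)  [2]
  a=11: (11, -6, 150), (11, 6, 150)  [2]
  a=12: none
  a=13: (13, -12, 129), (13, 12, 129)  [2]
  a=14: (14, -10, 119), (14, 10, 119)  [2]
  a=15: (15, -6, 110), (15, 6, 110)  [2]
  a=16: none
  a=17: (17, -10, 98), (17, 10, 98)  [2]
  a=18..20: none
  a=21: (21, -18, 82), (21, 18, 82)  [2]
  a=22: (22, -6, 75), (22, 6, 75)  [2]
  a=23..24: none
  a=25: (25, -6, 66), (25, 6, 66)  [2]
  a=26: (26, -14, 65), (26, 14, 65)  [2]
  a=27..29: none
  a=30: (30, -6, 55), (30, 6, 55)  [2]
  a=31: (31, -16, 55), (31, 16, 55)  [2]
  a=32: none
  a=33: (33, -6, 50), (33, 6, 50)  [2]
  a=34: (34, -10, 49), (34, 10, 49)  [2]
  a=35: (35, -24, 51), (35, -4, 47), (35, 4, 47), (35, 24, 51)  [4]
  a=36..38: none
  a=39: (39, -12, 43), (39, 12, 43)  [2]
  a=40: none
  a=41: (41, -18, 42), (41, 18, 42)  [2]
  a=42..46: none
Total reduced forms: 1 + 1 + 1 + 2 + 1 + 2 + 2 + 2 + 2 + 2 + 2 + 2 + 2 + 2 + 2 + 2 + 2 + 2 + 2 + 2 + 4 + 2 + 2 = 44
h = 44

44


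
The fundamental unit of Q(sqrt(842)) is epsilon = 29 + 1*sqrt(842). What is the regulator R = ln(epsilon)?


epsilon = 29 + 1*sqrt(842)
= 58.0172
R = ln(58.0172)
= 4.0607

4.0607


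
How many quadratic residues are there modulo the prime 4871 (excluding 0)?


For prime p, the number of non-zero quadratic residues is (p-1)/2.
= (4871-1)/2
= 2435

2435


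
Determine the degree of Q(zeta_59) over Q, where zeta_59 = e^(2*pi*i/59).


The degree equals Euler's totient phi(59).
59 = 59
phi(59) = 58

58


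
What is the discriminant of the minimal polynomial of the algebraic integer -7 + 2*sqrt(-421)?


The element -7 + 2*sqrt(-421) has minimal polynomial:
x^2 + 14*x + 1733
Discriminant = (14)^2 - 4*(1733)
= 196 - 6932
= -6736

-6736


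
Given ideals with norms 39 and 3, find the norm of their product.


N(IJ) = N(I) * N(J)
= 39 * 3
= 117

117


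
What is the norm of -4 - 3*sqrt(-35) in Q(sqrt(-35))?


N(a + b*sqrt(d)) = a^2 - d*b^2
= (-4)^2 - (-35)*(-3)^2
= 16 + 315
= 331

331


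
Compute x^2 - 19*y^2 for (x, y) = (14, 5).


x^2 - d*y^2
= 14^2 - 19*5^2
= 196 - 475
= -279

-279


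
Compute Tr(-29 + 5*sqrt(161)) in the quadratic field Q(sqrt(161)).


Tr(a + b*sqrt(d)) = (a + b*sqrt(d)) + (a - b*sqrt(d)) = 2a
= 2 * (-29)
= -58

-58


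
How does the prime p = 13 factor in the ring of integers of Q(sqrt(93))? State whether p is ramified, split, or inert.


K = Q(sqrt(93)). Since d mod 4 = 1, disc(K) = 93.
Check p | disc: 93 mod 13 = 2.
p does not divide disc. Compute Legendre symbol (d/p):
2^((13-1)/2) mod 13 = -1
(d/p) = -1, so p is inert: (p) stays prime with e=1, f=2, g=1.
Therefore p is inert.

inert


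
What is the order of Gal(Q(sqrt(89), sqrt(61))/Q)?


The 2 square roots of distinct primes are multiplicatively independent over Q,
so [K:Q] = 2^2 and Gal(K/Q) is isomorphic to (Z/2Z)^2.
|Gal| = 2^2 = 4

4


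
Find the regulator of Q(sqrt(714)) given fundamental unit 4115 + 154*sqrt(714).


epsilon = 4115 + 154*sqrt(714)
= 8229.9999
R = ln(8229.9999)
= 9.0155

9.0155


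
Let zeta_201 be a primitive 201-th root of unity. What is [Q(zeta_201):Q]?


The degree equals Euler's totient phi(201).
201 = 3 * 67
phi(201) = 132

132


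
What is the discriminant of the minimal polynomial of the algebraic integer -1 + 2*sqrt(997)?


The element -1 + 2*sqrt(997) has minimal polynomial:
x^2 + 2*x - 3987
Discriminant = (2)^2 - 4*(-3987)
= 4 + 15948
= 15952

15952


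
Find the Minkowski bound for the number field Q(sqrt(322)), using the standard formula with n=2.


d = 322, d mod 4 = 2, so disc(K) = 4d = 1288; |disc(K)| = 1288
Real quadratic field, so n = 2, s = r2 = 0, r1 = 2
M = (n!/n^n) * (4/pi)^s * sqrt(|disc(K)|) = (2!/2^2) * (4/pi)^0 * sqrt(1288)
= 0.5 * 1.000000 * 35.888717
= 17.9444

17.9444


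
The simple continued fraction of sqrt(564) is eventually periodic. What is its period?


Run the CF algorithm for sqrt(564).
a_0 = floor(sqrt(564)) = 23; set m_0=0, q_0=1.
Recurrence: m' = q*a - m,  q' = (d - m'^2)/q,  a' = floor((a_0 + m')/q').
  step 1: m=23, q=35, a=1
  step 2: m=12, q=12, a=2
  step 3: m=12, q=35, a=1
  step 4: m=23, q=1, a=46
a_4 = 2*a_0 = 46, so the period closes here.
sqrt(564) = [23; 1, 2, 1, 46]
Period length = 4

4


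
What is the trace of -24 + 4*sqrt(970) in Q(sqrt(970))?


Tr(a + b*sqrt(d)) = (a + b*sqrt(d)) + (a - b*sqrt(d)) = 2a
= 2 * (-24)
= -48

-48


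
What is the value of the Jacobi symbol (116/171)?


Compute (116/171) via quadratic reciprocity:
  pull out 2: (2/171) = -1  (since 171 mod 8 = 3)
  pull out 2: (2/171) = -1  (since 171 mod 8 = 3)
  reciprocity: (29/171) -> +(171/29)
  reduce: (26/29)
  pull out 2: (2/29) = -1  (since 29 mod 8 = 5)
  reciprocity: (13/29) -> +(29/13)
  reduce: (3/13)
  reciprocity: (3/13) -> +(13/3)
  reduce: (1/3)
  (1/3) = 1
Product of signs = -1

-1


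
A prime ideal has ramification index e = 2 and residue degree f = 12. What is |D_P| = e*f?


|D_P| = e * f
= 2 * 12
= 24

24


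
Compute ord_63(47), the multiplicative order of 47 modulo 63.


We want ord_63(47), the smallest k >= 1 with 47^k = 1 mod 63.
n = 63 = 3^2 * 7, phi(63) = 36; the order divides phi(n).
Divisors of 36: 1, 2, 3, 4, 6, 9, 12, 18, 36
Repeated squaring mod 63: 47^1 = 47, 47^2 = 4, 47^4 = 16, 47^8 = 4, 47^16 = 16, 47^32 = 4
Test divisors in increasing order:
  k=1: 47^1 = 47 mod 63
  k=2: 47^2 = 4 mod 63
  k=3: 47^3 = 4 * 47 = 62 mod 63
  k=4: 47^4 = 16 mod 63
  k=6: 47^6 = 16 * 4 = 1 mod 63  <- first divisor giving 1
Order = 6

6


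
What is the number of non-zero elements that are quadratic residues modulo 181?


For prime p, the number of non-zero quadratic residues is (p-1)/2.
= (181-1)/2
= 90

90


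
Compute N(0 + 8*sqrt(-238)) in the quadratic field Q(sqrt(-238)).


N(a + b*sqrt(d)) = a^2 - d*b^2
= (0)^2 - (-238)*(8)^2
= 0 + 15232
= 15232

15232


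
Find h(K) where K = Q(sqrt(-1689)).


K = Q(sqrt(-1689)). d mod 4 = 3, so D = disc(K) = 4d = -6756
h(K) equals the number of primitive reduced positive-definite forms (a, b, c) = a*x^2 + b*x*y + c*y^2 with b^2 - 4ac = D,
where reduced means |b| <= a <= c, with b >= 0 whenever |b| = a or a = c, and primitive means gcd(a, b, c) = 1.
Reduced forces 3a^2 <= |D| = 6756, so 1 <= a <= 47; b must have the parity of D, and c = (b^2 - D)/(4a) must be an integer >= a.
Enumerate a = 1..47, b in [-a, a]:
  a=1: (1, 0, 1689)  [1]
  a=2: (2, 2, 845)  [1]
  a=3: (3, 0, 563)  [1]
  a=4: none
  a=5: (5, -2, 338), (5, 2, 338)  [2]
  a=6: (6, 6, 283)  [1]
  a=7..9: none
  a=10: (10, -2, 169), (10, 2, 169)  [2]
  a=11: (11, -8, 155), (11, 8, 155)  [2]
  a=12: none
  a=13: (13, -2, 130), (13, 2, 130)  [2]
  a=14: none
  a=15: (15, -12, 115), (15, 12, 115)  [2]
  a=16..21: none
  a=22: (22, -14, 79), (22, 14, 79)  [2]
  a=23: (23, -12, 75), (23, 12, 75)  [2]
  a=24: none
  a=25: (25, -12, 69), (25, 12, 69)  [2]
  a=26: (26, -2, 65), (26, 2, 65)  [2]
  a=27..28: none
  a=29: (29, -28, 65), (29, 28, 65)  [2]
  a=30: (30, -18, 59), (30, 18, 59)  [2]
  a=31: (31, -8, 55), (31, 8, 55)  [2]
  a=32: none
  a=33: (33, -30, 58), (33, 30, 58)  [2]
  a=34..38: none
  a=39: (39, -24, 47), (39, 24, 47)  [2]
  a=40: none
  a=41: (41, -38, 50), (41, 38, 50)  [2]
  a=42: none
  a=43: (43, -34, 46), (43, 34, 46)  [2]
  a=44..47: none
Total reduced forms: 1 + 1 + 1 + 2 + 1 + 2 + 2 + 2 + 2 + 2 + 2 + 2 + 2 + 2 + 2 + 2 + 2 + 2 + 2 + 2 = 36
h = 36

36


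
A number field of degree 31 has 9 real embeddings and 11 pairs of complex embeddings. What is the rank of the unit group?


By Dirichlet's unit theorem:
rank = r1 + r2 - 1
= 9 + 11 - 1
= 19

19


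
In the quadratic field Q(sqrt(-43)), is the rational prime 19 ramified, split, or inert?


K = Q(sqrt(-43)). Since d mod 4 = 1, disc(K) = -43.
Check p | disc: -43 mod 19 = 14.
p does not divide disc. Compute Legendre symbol (d/p):
14^((19-1)/2) mod 19 = -1
(d/p) = -1, so p is inert: (p) stays prime with e=1, f=2, g=1.
Therefore p is inert.

inert


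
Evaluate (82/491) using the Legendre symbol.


p = 491 is prime, so compute (82/491) with the reciprocity algorithm (Jacobi-symbol steps: pull out 2s via (2/n), flip via reciprocity, reduce):
  pull out 2: (2/491) = -1  (since 491 mod 8 = 3)
  reciprocity: (41/491) -> +(491/41)
  reduce: (40/41)
  pull out 2: (2/41) = +1  (since 41 mod 8 = 1)
  pull out 2: (2/41) = +1  (since 41 mod 8 = 1)
  pull out 2: (2/41) = +1  (since 41 mod 8 = 1)
  reciprocity: (5/41) -> +(41/5)
  reduce: (1/5)
  (1/5) = 1
Product of signs = -1
(82/491) = -1

-1


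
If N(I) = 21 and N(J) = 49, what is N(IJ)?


N(IJ) = N(I) * N(J)
= 21 * 49
= 1029

1029


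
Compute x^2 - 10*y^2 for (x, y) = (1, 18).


x^2 - d*y^2
= 1^2 - 10*18^2
= 1 - 3240
= -3239

-3239


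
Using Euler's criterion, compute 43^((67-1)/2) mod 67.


p = 67 is prime and the exponent is (p-1)/2 = 33, so by Euler's criterion 43^33 = (43/67) = +1 or -1 mod 67.
Compute by square-and-multiply:
  33 = 32 + 1 (binary 100001)
  Repeated squaring mod 67: 43^1 = 43, 43^2 = 40, 43^4 = 59, 43^8 = 64, 43^16 = 9, 43^32 = 14
  43^33 = 43^32 * 43^1 = 14 * 43 mod 67
    14 * 43 = 602 = 66 mod 67
  43^33 = 66 mod 67
Result 66 = p - 1 = -1 mod 67: 43 is a quadratic non-residue mod 67. As a residue in [0, p-1] the value is 66.
43^33 mod 67 = 66

66


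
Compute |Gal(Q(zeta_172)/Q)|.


|Gal(Q(zeta_172)/Q)| = phi(172)
= 84

84


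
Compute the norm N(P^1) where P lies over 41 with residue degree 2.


N(P^a) = p^(a*f)
= 41^(1*2)
= 41^2
= 1681

1681


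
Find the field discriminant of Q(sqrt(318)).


For K = Q(sqrt(d)) with d squarefree: disc(K) = d if d = 1 mod 4, and disc(K) = 4d if d = 2 or 3 mod 4.
Here d = 318, and d mod 4 = 2.
d = 2 mod 4, not 1 (O_K = Z[sqrt(d)]), so disc(K) = 4d = 4 * (318) = 1272

1272


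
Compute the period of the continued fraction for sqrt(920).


Run the CF algorithm for sqrt(920).
a_0 = floor(sqrt(920)) = 30; set m_0=0, q_0=1.
Recurrence: m' = q*a - m,  q' = (d - m'^2)/q,  a' = floor((a_0 + m')/q').
  step 1: m=30, q=20, a=3
  step 2: m=30, q=1, a=60
a_2 = 2*a_0 = 60, so the period closes here.
sqrt(920) = [30; 3, 60]
Period length = 2

2


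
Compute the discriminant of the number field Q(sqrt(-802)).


For K = Q(sqrt(d)) with d squarefree: disc(K) = d if d = 1 mod 4, and disc(K) = 4d if d = 2 or 3 mod 4.
Here d = -802, and d mod 4 = 2.
d = 2 mod 4, not 1 (O_K = Z[sqrt(d)]), so disc(K) = 4d = 4 * (-802) = -3208

-3208


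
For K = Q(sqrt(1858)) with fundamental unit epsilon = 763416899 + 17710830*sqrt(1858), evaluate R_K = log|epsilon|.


epsilon = 763416899 + 17710830*sqrt(1858)
= 1.5268e+09
R = ln(1.5268e+09)
= 21.1465

21.1465


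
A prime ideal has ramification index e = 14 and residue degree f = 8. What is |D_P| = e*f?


|D_P| = e * f
= 14 * 8
= 112

112


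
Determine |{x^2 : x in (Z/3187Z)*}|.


For prime p, the number of non-zero quadratic residues is (p-1)/2.
= (3187-1)/2
= 1593

1593


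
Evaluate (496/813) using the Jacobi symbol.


Compute (496/813) via quadratic reciprocity:
  pull out 2: (2/813) = -1  (since 813 mod 8 = 5)
  pull out 2: (2/813) = -1  (since 813 mod 8 = 5)
  pull out 2: (2/813) = -1  (since 813 mod 8 = 5)
  pull out 2: (2/813) = -1  (since 813 mod 8 = 5)
  reciprocity: (31/813) -> +(813/31)
  reduce: (7/31)
  reciprocity: (7/31) -> -(31/7)
  reduce: (3/7)
  reciprocity: (3/7) -> -(7/3)
  reduce: (1/3)
  (1/3) = 1
Product of signs = 1

1


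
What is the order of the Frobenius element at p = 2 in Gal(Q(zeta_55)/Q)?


The Frobenius at p in Gal(Q(zeta_n)/Q) = (Z/nZ)* is the class of p, so its order is ord_55(2), the smallest k >= 1 with 2^k = 1 mod 55.
n = 55 = 5 * 11, phi(55) = 40; the order divides phi(n).
Divisors of 40: 1, 2, 4, 5, 8, 10, 20, 40
Repeated squaring mod 55: 2^1 = 2, 2^2 = 4, 2^4 = 16, 2^8 = 36, 2^16 = 31, 2^32 = 26
Test divisors in increasing order:
  k=1: 2^1 = 2 mod 55
  k=2: 2^2 = 4 mod 55
  k=4: 2^4 = 16 mod 55
  k=5: 2^5 = 16 * 2 = 32 mod 55
  k=8: 2^8 = 36 mod 55
  k=10: 2^10 = 36 * 4 = 34 mod 55
  k=20: 2^20 = 31 * 16 = 1 mod 55  <- first divisor giving 1
Order = 20

20


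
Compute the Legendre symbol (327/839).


p = 839 is prime, so compute (327/839) with the reciprocity algorithm (Jacobi-symbol steps: pull out 2s via (2/n), flip via reciprocity, reduce):
  reciprocity: (327/839) -> -(839/327)
  reduce: (185/327)
  reciprocity: (185/327) -> +(327/185)
  reduce: (142/185)
  pull out 2: (2/185) = +1  (since 185 mod 8 = 1)
  reciprocity: (71/185) -> +(185/71)
  reduce: (43/71)
  reciprocity: (43/71) -> -(71/43)
  reduce: (28/43)
  pull out 2: (2/43) = -1  (since 43 mod 8 = 3)
  pull out 2: (2/43) = -1  (since 43 mod 8 = 3)
  reciprocity: (7/43) -> -(43/7)
  reduce: (1/7)
  (1/7) = 1
Product of signs = -1
(327/839) = -1

-1


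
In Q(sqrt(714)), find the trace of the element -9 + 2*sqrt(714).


Tr(a + b*sqrt(d)) = (a + b*sqrt(d)) + (a - b*sqrt(d)) = 2a
= 2 * (-9)
= -18

-18


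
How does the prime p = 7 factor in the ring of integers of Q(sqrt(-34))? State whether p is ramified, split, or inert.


K = Q(sqrt(-34)). Since d mod 4 = 2, disc(K) = -136.
Check p | disc: -136 mod 7 = 4.
p does not divide disc. Compute Legendre symbol (d/p):
1^((7-1)/2) mod 7 = 1
(d/p) = 1, so p splits: (p) = P*P' with e=1, f=1, g=2.
Therefore p is split.

split


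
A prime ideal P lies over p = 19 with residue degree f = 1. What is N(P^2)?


N(P^a) = p^(a*f)
= 19^(2*1)
= 19^2
= 361

361


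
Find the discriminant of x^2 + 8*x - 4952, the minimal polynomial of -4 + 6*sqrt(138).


The element -4 + 6*sqrt(138) has minimal polynomial:
x^2 + 8*x - 4952
Discriminant = (8)^2 - 4*(-4952)
= 64 + 19808
= 19872

19872


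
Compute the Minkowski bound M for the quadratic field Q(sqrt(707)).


d = 707, d mod 4 = 3, so disc(K) = 4d = 2828; |disc(K)| = 2828
Real quadratic field, so n = 2, s = r2 = 0, r1 = 2
M = (n!/n^n) * (4/pi)^s * sqrt(|disc(K)|) = (2!/2^2) * (4/pi)^0 * sqrt(2828)
= 0.5 * 1.000000 * 53.178943
= 26.5895

26.5895


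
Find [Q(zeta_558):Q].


The degree equals Euler's totient phi(558).
558 = 2 * 3^2 * 31
phi(558) = 180

180


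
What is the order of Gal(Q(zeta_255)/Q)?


|Gal(Q(zeta_255)/Q)| = phi(255)
= 128

128


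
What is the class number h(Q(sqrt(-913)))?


K = Q(sqrt(-913)). d mod 4 = 3, so D = disc(K) = 4d = -3652
h(K) equals the number of primitive reduced positive-definite forms (a, b, c) = a*x^2 + b*x*y + c*y^2 with b^2 - 4ac = D,
where reduced means |b| <= a <= c, with b >= 0 whenever |b| = a or a = c, and primitive means gcd(a, b, c) = 1.
Reduced forces 3a^2 <= |D| = 3652, so 1 <= a <= 34; b must have the parity of D, and c = (b^2 - D)/(4a) must be an integer >= a.
Enumerate a = 1..34, b in [-a, a]:
  a=1: (1, 0, 913)  [1]
  a=2: (2, 2, 457)  [1]
  a=3..6: none
  a=7: (7, -4, 131), (7, 4, 131)  [2]
  a=8..10: none
  a=11: (11, 0, 83)  [1]
  a=12: none
  a=13: (13, -12, 73), (13, 12, 73)  [2]
  a=14: (14, -10, 67), (14, 10, 67)  [2]
  a=15..21: none
  a=22: (22, 22, 47)  [1]
  a=23..25: none
  a=26: (26, -14, 37), (26, 14, 37)  [2]
  a=27..34: none
Total reduced forms: 1 + 1 + 2 + 1 + 2 + 2 + 1 + 2 = 12
h = 12

12
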